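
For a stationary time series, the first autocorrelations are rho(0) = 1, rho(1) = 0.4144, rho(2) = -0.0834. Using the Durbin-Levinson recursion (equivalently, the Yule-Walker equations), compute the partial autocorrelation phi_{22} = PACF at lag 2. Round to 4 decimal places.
\phi_{22} = -0.3080

The PACF at lag k is phi_{kk}, the last component of the solution
to the Yule-Walker system G_k phi = r_k where
  (G_k)_{ij} = rho(|i - j|), (r_k)_i = rho(i), i,j = 1..k.
Equivalently, Durbin-Levinson gives phi_{kk} iteratively:
  phi_{11} = rho(1)
  phi_{kk} = [rho(k) - sum_{j=1..k-1} phi_{k-1,j} rho(k-j)]
            / [1 - sum_{j=1..k-1} phi_{k-1,j} rho(j)],
  phi_{k,j} = phi_{k-1,j} - phi_{kk} phi_{k-1,k-j},  j = 1..k-1.
Step k = 1:
  phi_11 = rho(1) = 0.4144.
Step k = 2:
  phi_22 = [rho(2) - phi_11 rho(1)] / [1 - phi_11 rho(1)] = [-0.0834 - (0.4144)(0.4144)] / [1 - (0.4144)(0.4144)]
         = -0.25512736 / 0.82827264 = -0.308.
Therefore phi_{22} = -0.3080.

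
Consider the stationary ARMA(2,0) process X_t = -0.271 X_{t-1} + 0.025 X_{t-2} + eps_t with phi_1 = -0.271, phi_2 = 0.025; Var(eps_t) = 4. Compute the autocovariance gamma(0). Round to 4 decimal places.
\gamma(0) = 4.3376

Multiply the model equation by X_{t-k} and take expectations. With theta_0 = psi_0 = 1 and psi_j the MA(infinity) weights, this gives
  gamma(k) - sum_i phi_i gamma(k-i) = c_k,
  c_k = sigma^2 * sum_{j=k..q} theta_j psi_{j-k}   (c_k = 0 for k > q),
using gamma(-m) = gamma(m).
Pure AR (q = 0): c_0 = sigma^2 = 4, c_k = 0 for k >= 1.
Equations for k = 0, 1, 2 (AR order 2, c_2 = 0):
  (E0) gamma(0) = phi_1 gamma(1) + phi_2 gamma(2) + c_0
  (E1) gamma(1) = phi_1 gamma(0) + phi_2 gamma(1) + c_1
  (E2) gamma(2) = phi_1 gamma(1) + phi_2 gamma(0)
From (E1): gamma(1) = A gamma(0) + B with
  A = phi_1 / (1 - phi_2) = -0.271 / 0.975 = -0.277949,   B = c_1 / (1 - phi_2) = 0 / 0.975 = 0.
Insert (E2) into (E0): gamma(0) (1 - phi_2^2) = phi_1 (1 + phi_2) gamma(1) + c_0.
  phi_1 (1 + phi_2) = (-0.271)(1.025) = -0.277775,   1 - phi_2^2 = 0.999375.
Replace gamma(1) by A gamma(0) + B and collect gamma(0):
  gamma(0) [0.999375 - (-0.277775)(-0.277949)] = c_0 = 4
  gamma(0) * 0.922168 = 4
  gamma(0) = 4 / 0.922168 = 4.337605.
Therefore gamma(0) = 4.3376 (to 4 decimal places).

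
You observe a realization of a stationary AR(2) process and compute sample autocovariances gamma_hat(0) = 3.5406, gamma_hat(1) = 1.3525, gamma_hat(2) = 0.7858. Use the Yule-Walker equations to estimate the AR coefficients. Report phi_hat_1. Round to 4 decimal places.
\hat\phi_{1} = 0.3480

The Yule-Walker equations for an AR(p) process read, in matrix form,
  Gamma_p phi = r_p,   with   (Gamma_p)_{ij} = gamma(|i - j|),
                       (r_p)_i = gamma(i),   i,j = 1..p.
Substitute the sample gammas (Toeplitz matrix and right-hand side of size 2):
  Gamma_p = [[3.5406, 1.3525], [1.3525, 3.5406]]
  r_p     = [1.3525, 0.7858]
Written out:
  3.5406 phi_1 + 1.3525 phi_2 = 1.3525
  1.3525 phi_1 + 3.5406 phi_2 = 0.7858
Solve by Cramer's rule:
  det = gamma(0)^2 - gamma(1)^2 = (3.5406)^2 - (1.3525)^2 = 12.53584836 - 1.82925625 = 10.70659211
  phi_hat_1 = [gamma(1) gamma(0) - gamma(1) gamma(2)] / det = [(1.3525)(3.5406) - (1.3525)(0.7858)] / 10.70659211 = 3.725867 / 10.70659211 = 0.348
  phi_hat_2 = [gamma(0) gamma(2) - gamma(1)^2] / det = [(3.5406)(0.7858) - (1.3525)^2] / 10.70659211 = 0.95294723 / 10.70659211 = 0.089
So phi_hat = [0.3480, 0.0890].
Therefore phi_hat_1 = 0.3480.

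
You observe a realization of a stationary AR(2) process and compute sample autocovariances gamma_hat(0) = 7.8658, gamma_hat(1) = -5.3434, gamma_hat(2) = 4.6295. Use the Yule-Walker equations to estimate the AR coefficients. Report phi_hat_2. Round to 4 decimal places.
\hat\phi_{2} = 0.2360

The Yule-Walker equations for an AR(p) process read, in matrix form,
  Gamma_p phi = r_p,   with   (Gamma_p)_{ij} = gamma(|i - j|),
                       (r_p)_i = gamma(i),   i,j = 1..p.
Substitute the sample gammas (Toeplitz matrix and right-hand side of size 2):
  Gamma_p = [[7.8658, -5.3434], [-5.3434, 7.8658]]
  r_p     = [-5.3434, 4.6295]
Written out:
  7.8658 phi_1 - 5.3434 phi_2 = -5.3434
  -5.3434 phi_1 + 7.8658 phi_2 = 4.6295
Solve by Cramer's rule:
  det = gamma(0)^2 - gamma(1)^2 = (7.8658)^2 - (-5.3434)^2 = 61.87080964 - 28.55192356 = 33.31888608
  phi_hat_1 = [gamma(1) gamma(0) - gamma(1) gamma(2)] / det = [(-5.3434)(7.8658) - (-5.3434)(4.6295)] / 33.31888608 = -17.29284542 / 33.31888608 = -0.519
  phi_hat_2 = [gamma(0) gamma(2) - gamma(1)^2] / det = [(7.8658)(4.6295) - (-5.3434)^2] / 33.31888608 = 7.86279754 / 33.31888608 = 0.236
So phi_hat = [-0.5190, 0.2360].
Therefore phi_hat_2 = 0.2360.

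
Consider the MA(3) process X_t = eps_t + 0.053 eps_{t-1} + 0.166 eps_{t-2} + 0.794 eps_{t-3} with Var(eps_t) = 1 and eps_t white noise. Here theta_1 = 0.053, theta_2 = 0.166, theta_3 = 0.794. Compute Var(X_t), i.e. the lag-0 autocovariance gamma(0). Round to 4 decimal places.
\gamma(0) = 1.6608

For an MA(q) process X_t = eps_t + sum_i theta_i eps_{t-i} with
Var(eps_t) = sigma^2, the variance is
  gamma(0) = sigma^2 * (1 + sum_i theta_i^2).
  sum_i theta_i^2 = (0.053)^2 + (0.166)^2 + (0.794)^2 = 0.002809 + 0.027556 + 0.630436 = 0.660801.
  gamma(0) = 1 * (1 + 0.660801) = 1 * 1.660801 = 1.660801, which rounds to 1.6608.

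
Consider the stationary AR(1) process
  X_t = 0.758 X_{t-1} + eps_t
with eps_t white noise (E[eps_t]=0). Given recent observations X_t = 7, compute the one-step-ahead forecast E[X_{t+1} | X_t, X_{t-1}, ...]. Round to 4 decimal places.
E[X_{t+1} \mid \mathcal F_t] = 5.3060

For an AR(p) model X_t = c + sum_i phi_i X_{t-i} + eps_t, the
one-step-ahead conditional mean is
  E[X_{t+1} | X_t, ...] = c + sum_i phi_i X_{t+1-i}.
Substitute known values:
  E[X_{t+1} | ...] = (0.758) * (7)
                   = 5.3060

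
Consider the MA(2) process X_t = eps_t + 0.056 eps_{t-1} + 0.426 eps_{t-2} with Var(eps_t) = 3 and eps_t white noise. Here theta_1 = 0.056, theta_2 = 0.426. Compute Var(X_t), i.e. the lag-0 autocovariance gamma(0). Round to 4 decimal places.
\gamma(0) = 3.5538

For an MA(q) process X_t = eps_t + sum_i theta_i eps_{t-i} with
Var(eps_t) = sigma^2, the variance is
  gamma(0) = sigma^2 * (1 + sum_i theta_i^2).
  sum_i theta_i^2 = (0.056)^2 + (0.426)^2 = 0.003136 + 0.181476 = 0.184612.
  gamma(0) = 3 * (1 + 0.184612) = 3 * 1.184612 = 3.553836, which rounds to 3.5538.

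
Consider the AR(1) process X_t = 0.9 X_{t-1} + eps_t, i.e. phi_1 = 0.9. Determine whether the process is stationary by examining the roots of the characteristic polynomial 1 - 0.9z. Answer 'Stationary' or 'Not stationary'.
\text{Stationary}

The AR(p) characteristic polynomial is P(z) = 1 - 0.9z.
Stationarity requires all roots to lie outside the unit circle, i.e. |z| > 1 for every root.
This is linear in z: 1 + (-0.9) z = 0  =>  z = -1/(-0.9) = 1.111111,  |z| = 1.111111.
Moduli of all roots: 1.1111.
All moduli strictly greater than 1? Yes.
Verdict: Stationary.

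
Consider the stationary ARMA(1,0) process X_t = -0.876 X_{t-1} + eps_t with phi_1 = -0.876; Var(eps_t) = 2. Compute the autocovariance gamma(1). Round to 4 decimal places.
\gamma(1) = -7.5315

Multiply the model equation by X_{t-k} and take expectations. With theta_0 = psi_0 = 1 and psi_j the MA(infinity) weights, this gives
  gamma(k) - sum_i phi_i gamma(k-i) = c_k,
  c_k = sigma^2 * sum_{j=k..q} theta_j psi_{j-k}   (c_k = 0 for k > q),
using gamma(-m) = gamma(m).
Pure AR (q = 0): c_0 = sigma^2 = 2, c_k = 0 for k >= 1.
Equations for k = 0 and k = 1 (AR order 1):
  gamma(0) = phi_1 gamma(1) + c_0
  gamma(1) = phi_1 gamma(0) + c_1
Substituting the second into the first: gamma(0) (1 - phi_1^2) = c_0 + phi_1 c_1, so
  gamma(0) = c_0 / (1 - phi_1^2) = 2 / (1 - (-0.876)^2) = 2 / 0.232624 = 8.597565.
  gamma(1) = phi_1 gamma(0) = (-0.876)(8.597565) = -7.531467.
Therefore gamma(1) = -7.5315 (to 4 decimal places).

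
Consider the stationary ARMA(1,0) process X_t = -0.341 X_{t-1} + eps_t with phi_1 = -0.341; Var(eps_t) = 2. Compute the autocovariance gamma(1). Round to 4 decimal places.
\gamma(1) = -0.7717

Multiply the model equation by X_{t-k} and take expectations. With theta_0 = psi_0 = 1 and psi_j the MA(infinity) weights, this gives
  gamma(k) - sum_i phi_i gamma(k-i) = c_k,
  c_k = sigma^2 * sum_{j=k..q} theta_j psi_{j-k}   (c_k = 0 for k > q),
using gamma(-m) = gamma(m).
Pure AR (q = 0): c_0 = sigma^2 = 2, c_k = 0 for k >= 1.
Equations for k = 0 and k = 1 (AR order 1):
  gamma(0) = phi_1 gamma(1) + c_0
  gamma(1) = phi_1 gamma(0) + c_1
Substituting the second into the first: gamma(0) (1 - phi_1^2) = c_0 + phi_1 c_1, so
  gamma(0) = c_0 / (1 - phi_1^2) = 2 / (1 - (-0.341)^2) = 2 / 0.883719 = 2.263163.
  gamma(1) = phi_1 gamma(0) = (-0.341)(2.263163) = -0.771739.
Therefore gamma(1) = -0.7717 (to 4 decimal places).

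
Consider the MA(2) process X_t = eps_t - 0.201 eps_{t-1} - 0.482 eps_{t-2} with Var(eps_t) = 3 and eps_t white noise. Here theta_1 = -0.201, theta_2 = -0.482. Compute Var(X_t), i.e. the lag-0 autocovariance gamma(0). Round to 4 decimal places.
\gamma(0) = 3.8182

For an MA(q) process X_t = eps_t + sum_i theta_i eps_{t-i} with
Var(eps_t) = sigma^2, the variance is
  gamma(0) = sigma^2 * (1 + sum_i theta_i^2).
  sum_i theta_i^2 = (-0.201)^2 + (-0.482)^2 = 0.040401 + 0.232324 = 0.272725.
  gamma(0) = 3 * (1 + 0.272725) = 3 * 1.272725 = 3.818175, which rounds to 3.8182.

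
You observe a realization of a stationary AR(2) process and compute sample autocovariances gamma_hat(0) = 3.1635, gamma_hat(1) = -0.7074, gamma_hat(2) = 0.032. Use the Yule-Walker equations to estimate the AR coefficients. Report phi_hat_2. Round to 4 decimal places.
\hat\phi_{2} = -0.0420

The Yule-Walker equations for an AR(p) process read, in matrix form,
  Gamma_p phi = r_p,   with   (Gamma_p)_{ij} = gamma(|i - j|),
                       (r_p)_i = gamma(i),   i,j = 1..p.
Substitute the sample gammas (Toeplitz matrix and right-hand side of size 2):
  Gamma_p = [[3.1635, -0.7074], [-0.7074, 3.1635]]
  r_p     = [-0.7074, 0.032]
Written out:
  3.1635 phi_1 - 0.7074 phi_2 = -0.7074
  -0.7074 phi_1 + 3.1635 phi_2 = 0.032
Solve by Cramer's rule:
  det = gamma(0)^2 - gamma(1)^2 = (3.1635)^2 - (-0.7074)^2 = 10.00773225 - 0.50041476 = 9.50731749
  phi_hat_1 = [gamma(1) gamma(0) - gamma(1) gamma(2)] / det = [(-0.7074)(3.1635) - (-0.7074)(0.032)] / 9.50731749 = -2.2152231 / 9.50731749 = -0.233
  phi_hat_2 = [gamma(0) gamma(2) - gamma(1)^2] / det = [(3.1635)(0.032) - (-0.7074)^2] / 9.50731749 = -0.39918276 / 9.50731749 = -0.042
So phi_hat = [-0.2330, -0.0420].
Therefore phi_hat_2 = -0.0420.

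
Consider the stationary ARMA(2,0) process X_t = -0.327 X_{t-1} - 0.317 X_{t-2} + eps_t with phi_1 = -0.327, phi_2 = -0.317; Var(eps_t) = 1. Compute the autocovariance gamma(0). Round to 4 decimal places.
\gamma(0) = 1.1848

Multiply the model equation by X_{t-k} and take expectations. With theta_0 = psi_0 = 1 and psi_j the MA(infinity) weights, this gives
  gamma(k) - sum_i phi_i gamma(k-i) = c_k,
  c_k = sigma^2 * sum_{j=k..q} theta_j psi_{j-k}   (c_k = 0 for k > q),
using gamma(-m) = gamma(m).
Pure AR (q = 0): c_0 = sigma^2 = 1, c_k = 0 for k >= 1.
Equations for k = 0, 1, 2 (AR order 2, c_2 = 0):
  (E0) gamma(0) = phi_1 gamma(1) + phi_2 gamma(2) + c_0
  (E1) gamma(1) = phi_1 gamma(0) + phi_2 gamma(1) + c_1
  (E2) gamma(2) = phi_1 gamma(1) + phi_2 gamma(0)
From (E1): gamma(1) = A gamma(0) + B with
  A = phi_1 / (1 - phi_2) = -0.327 / 1.317 = -0.248292,   B = c_1 / (1 - phi_2) = 0 / 1.317 = 0.
Insert (E2) into (E0): gamma(0) (1 - phi_2^2) = phi_1 (1 + phi_2) gamma(1) + c_0.
  phi_1 (1 + phi_2) = (-0.327)(0.683) = -0.223341,   1 - phi_2^2 = 0.899511.
Replace gamma(1) by A gamma(0) + B and collect gamma(0):
  gamma(0) [0.899511 - (-0.223341)(-0.248292)] = c_0 = 1
  gamma(0) * 0.844057 = 1
  gamma(0) = 1 / 0.844057 = 1.184754.
Therefore gamma(0) = 1.1848 (to 4 decimal places).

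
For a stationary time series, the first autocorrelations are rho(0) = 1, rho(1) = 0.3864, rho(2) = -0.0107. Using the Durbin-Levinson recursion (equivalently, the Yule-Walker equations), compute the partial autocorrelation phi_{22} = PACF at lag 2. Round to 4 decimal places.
\phi_{22} = -0.1881

The PACF at lag k is phi_{kk}, the last component of the solution
to the Yule-Walker system G_k phi = r_k where
  (G_k)_{ij} = rho(|i - j|), (r_k)_i = rho(i), i,j = 1..k.
Equivalently, Durbin-Levinson gives phi_{kk} iteratively:
  phi_{11} = rho(1)
  phi_{kk} = [rho(k) - sum_{j=1..k-1} phi_{k-1,j} rho(k-j)]
            / [1 - sum_{j=1..k-1} phi_{k-1,j} rho(j)],
  phi_{k,j} = phi_{k-1,j} - phi_{kk} phi_{k-1,k-j},  j = 1..k-1.
Step k = 1:
  phi_11 = rho(1) = 0.3864.
Step k = 2:
  phi_22 = [rho(2) - phi_11 rho(1)] / [1 - phi_11 rho(1)] = [-0.0107 - (0.3864)(0.3864)] / [1 - (0.3864)(0.3864)]
         = -0.16000496 / 0.85069504 = -0.1881.
Therefore phi_{22} = -0.1881.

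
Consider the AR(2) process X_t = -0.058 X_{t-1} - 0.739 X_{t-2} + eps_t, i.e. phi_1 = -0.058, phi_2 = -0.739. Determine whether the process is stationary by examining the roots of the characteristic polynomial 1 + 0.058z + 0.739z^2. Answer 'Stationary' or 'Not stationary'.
\text{Stationary}

The AR(p) characteristic polynomial is P(z) = 1 + 0.058z + 0.739z^2.
Stationarity requires all roots to lie outside the unit circle, i.e. |z| > 1 for every root.
Set 1 + (0.058) z + (0.739) z^2 = 0, i.e. a z^2 + b z + c = 0 with a = 0.739, b = 0.058, c = 1.
Discriminant D = b^2 - 4ac = (0.058)^2 - 4*(0.739)*1 = 0.003364 - (2.956) = -2.952636.
D < 0, so the roots are the complex-conjugate pair z = (-b +/- i sqrt(-D)) / (2a) = -0.0392 +/- 1.1626i.
For a conjugate pair |z|^2 = z * conj(z) = (product of roots) = c/a = 1/(0.739) = 1.35318, so |z| = sqrt(1.35318) = 1.1633 for both roots.
Moduli of all roots: 1.1633, 1.1633.
All moduli strictly greater than 1? Yes.
Verdict: Stationary.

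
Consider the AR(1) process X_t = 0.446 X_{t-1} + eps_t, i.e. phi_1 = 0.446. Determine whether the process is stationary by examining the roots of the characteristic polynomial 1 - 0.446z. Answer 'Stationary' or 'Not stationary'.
\text{Stationary}

The AR(p) characteristic polynomial is P(z) = 1 - 0.446z.
Stationarity requires all roots to lie outside the unit circle, i.e. |z| > 1 for every root.
This is linear in z: 1 + (-0.446) z = 0  =>  z = -1/(-0.446) = 2.242152,  |z| = 2.242152.
Moduli of all roots: 2.2422.
All moduli strictly greater than 1? Yes.
Verdict: Stationary.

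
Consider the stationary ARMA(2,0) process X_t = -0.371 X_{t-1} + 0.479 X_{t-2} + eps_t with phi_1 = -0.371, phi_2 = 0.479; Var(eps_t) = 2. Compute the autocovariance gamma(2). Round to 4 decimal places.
\gamma(2) = 3.9133

Multiply the model equation by X_{t-k} and take expectations. With theta_0 = psi_0 = 1 and psi_j the MA(infinity) weights, this gives
  gamma(k) - sum_i phi_i gamma(k-i) = c_k,
  c_k = sigma^2 * sum_{j=k..q} theta_j psi_{j-k}   (c_k = 0 for k > q),
using gamma(-m) = gamma(m).
Pure AR (q = 0): c_0 = sigma^2 = 2, c_k = 0 for k >= 1.
Equations for k = 0, 1, 2 (AR order 2, c_2 = 0):
  (E0) gamma(0) = phi_1 gamma(1) + phi_2 gamma(2) + c_0
  (E1) gamma(1) = phi_1 gamma(0) + phi_2 gamma(1) + c_1
  (E2) gamma(2) = phi_1 gamma(1) + phi_2 gamma(0)
From (E1): gamma(1) = A gamma(0) + B with
  A = phi_1 / (1 - phi_2) = -0.371 / 0.521 = -0.712092,   B = c_1 / (1 - phi_2) = 0 / 0.521 = 0.
Insert (E2) into (E0): gamma(0) (1 - phi_2^2) = phi_1 (1 + phi_2) gamma(1) + c_0.
  phi_1 (1 + phi_2) = (-0.371)(1.479) = -0.548709,   1 - phi_2^2 = 0.770559.
Replace gamma(1) by A gamma(0) + B and collect gamma(0):
  gamma(0) [0.770559 - (-0.548709)(-0.712092)] = c_0 = 2
  gamma(0) * 0.379828 = 2
  gamma(0) = 2 / 0.379828 = 5.265546.
  gamma(1) = A gamma(0) = (-0.712092)(5.265546) = -3.749554.
  gamma(2) = phi_1 gamma(1) + phi_2 gamma(0) = (-0.371)(-3.749554) + (0.479)(5.265546) = 3.913281.
Therefore gamma(2) = 3.9133 (to 4 decimal places).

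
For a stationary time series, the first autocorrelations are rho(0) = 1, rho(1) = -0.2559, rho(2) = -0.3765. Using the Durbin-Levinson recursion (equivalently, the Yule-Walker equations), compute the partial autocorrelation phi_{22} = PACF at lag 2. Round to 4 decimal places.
\phi_{22} = -0.4730

The PACF at lag k is phi_{kk}, the last component of the solution
to the Yule-Walker system G_k phi = r_k where
  (G_k)_{ij} = rho(|i - j|), (r_k)_i = rho(i), i,j = 1..k.
Equivalently, Durbin-Levinson gives phi_{kk} iteratively:
  phi_{11} = rho(1)
  phi_{kk} = [rho(k) - sum_{j=1..k-1} phi_{k-1,j} rho(k-j)]
            / [1 - sum_{j=1..k-1} phi_{k-1,j} rho(j)],
  phi_{k,j} = phi_{k-1,j} - phi_{kk} phi_{k-1,k-j},  j = 1..k-1.
Step k = 1:
  phi_11 = rho(1) = -0.2559.
Step k = 2:
  phi_22 = [rho(2) - phi_11 rho(1)] / [1 - phi_11 rho(1)] = [-0.3765 - (-0.2559)(-0.2559)] / [1 - (-0.2559)(-0.2559)]
         = -0.44198481 / 0.93451519 = -0.473.
Therefore phi_{22} = -0.4730.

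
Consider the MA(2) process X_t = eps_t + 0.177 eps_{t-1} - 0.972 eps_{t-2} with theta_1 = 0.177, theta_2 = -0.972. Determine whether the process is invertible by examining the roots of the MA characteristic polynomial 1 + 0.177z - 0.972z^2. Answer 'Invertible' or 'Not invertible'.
\text{Not invertible}

The MA(q) characteristic polynomial is P(z) = 1 + 0.177z - 0.972z^2.
Invertibility requires all roots to lie outside the unit circle, i.e. |z| > 1 for every root.
Set 1 + (0.177) z + (-0.972) z^2 = 0, i.e. a z^2 + b z + c = 0 with a = -0.972, b = 0.177, c = 1.
Discriminant D = b^2 - 4ac = (0.177)^2 - 4*(-0.972)*1 = 0.031329 - (-3.888) = 3.919329.
D >= 0, so the roots are real: z = (-b +/- sqrt(D)) / (2a) = (-0.177 +/- 1.97973) / (-1.944).
  z_1 = (-0.177 + 1.97973) / (-1.944) = -0.9273,   |z_1| = 0.9273.
  z_2 = (-0.177 - 1.97973) / (-1.944) = 1.1094,   |z_2| = 1.1094.
Moduli of all roots: 0.9273, 1.1094.
All moduli strictly greater than 1? No.
Verdict: Not invertible.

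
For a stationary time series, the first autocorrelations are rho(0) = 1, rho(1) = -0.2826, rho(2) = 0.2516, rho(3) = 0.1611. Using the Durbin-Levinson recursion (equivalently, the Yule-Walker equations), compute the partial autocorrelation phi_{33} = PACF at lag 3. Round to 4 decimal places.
\phi_{33} = 0.3059

The PACF at lag k is phi_{kk}, the last component of the solution
to the Yule-Walker system G_k phi = r_k where
  (G_k)_{ij} = rho(|i - j|), (r_k)_i = rho(i), i,j = 1..k.
Equivalently, Durbin-Levinson gives phi_{kk} iteratively:
  phi_{11} = rho(1)
  phi_{kk} = [rho(k) - sum_{j=1..k-1} phi_{k-1,j} rho(k-j)]
            / [1 - sum_{j=1..k-1} phi_{k-1,j} rho(j)],
  phi_{k,j} = phi_{k-1,j} - phi_{kk} phi_{k-1,k-j},  j = 1..k-1.
Step k = 1:
  phi_11 = rho(1) = -0.2826.
Step k = 2:
  phi_22 = [rho(2) - phi_11 rho(1)] / [1 - phi_11 rho(1)] = [0.2516 - (-0.2826)(-0.2826)] / [1 - (-0.2826)(-0.2826)]
         = 0.17173724 / 0.92013724 = 0.186643.
  Update: phi_21 = phi_11 - phi_22 phi_11 = -0.2826 - (0.186643)(-0.2826) = -0.229855.
Step k = 3:
  phi_33 = [rho(3) - phi_21 rho(2) - phi_22 rho(1)] / [1 - phi_21 rho(1) - phi_22 rho(2)]
    numerator   = 0.1611 - (-0.229855)(0.2516) - (0.186643)(-0.2826) = 0.27167677
    denominator = 1 - (-0.229855)(-0.2826) - (0.186643)(0.2516) = 0.88808367
  phi_33 = 0.27167677 / 0.88808367 = 0.3059.
Therefore phi_{33} = 0.3059.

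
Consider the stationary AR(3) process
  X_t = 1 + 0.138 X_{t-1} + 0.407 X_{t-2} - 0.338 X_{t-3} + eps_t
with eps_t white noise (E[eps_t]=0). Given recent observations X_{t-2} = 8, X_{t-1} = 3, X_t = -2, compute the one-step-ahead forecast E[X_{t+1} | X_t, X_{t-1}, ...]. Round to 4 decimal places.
E[X_{t+1} \mid \mathcal F_t] = -0.7590

For an AR(p) model X_t = c + sum_i phi_i X_{t-i} + eps_t, the
one-step-ahead conditional mean is
  E[X_{t+1} | X_t, ...] = c + sum_i phi_i X_{t+1-i}.
Substitute known values:
  E[X_{t+1} | ...] = 1 + (0.138) * (-2) + (0.407) * (3) + (-0.338) * (8)
                   = -0.7590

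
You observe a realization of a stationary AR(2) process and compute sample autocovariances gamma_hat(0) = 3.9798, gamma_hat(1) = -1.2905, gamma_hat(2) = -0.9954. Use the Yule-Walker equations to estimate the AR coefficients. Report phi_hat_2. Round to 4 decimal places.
\hat\phi_{2} = -0.3970

The Yule-Walker equations for an AR(p) process read, in matrix form,
  Gamma_p phi = r_p,   with   (Gamma_p)_{ij} = gamma(|i - j|),
                       (r_p)_i = gamma(i),   i,j = 1..p.
Substitute the sample gammas (Toeplitz matrix and right-hand side of size 2):
  Gamma_p = [[3.9798, -1.2905], [-1.2905, 3.9798]]
  r_p     = [-1.2905, -0.9954]
Written out:
  3.9798 phi_1 - 1.2905 phi_2 = -1.2905
  -1.2905 phi_1 + 3.9798 phi_2 = -0.9954
Solve by Cramer's rule:
  det = gamma(0)^2 - gamma(1)^2 = (3.9798)^2 - (-1.2905)^2 = 15.83880804 - 1.66539025 = 14.17341779
  phi_hat_1 = [gamma(1) gamma(0) - gamma(1) gamma(2)] / det = [(-1.2905)(3.9798) - (-1.2905)(-0.9954)] / 14.17341779 = -6.4204956 / 14.17341779 = -0.453
  phi_hat_2 = [gamma(0) gamma(2) - gamma(1)^2] / det = [(3.9798)(-0.9954) - (-1.2905)^2] / 14.17341779 = -5.62688317 / 14.17341779 = -0.397
So phi_hat = [-0.4530, -0.3970].
Therefore phi_hat_2 = -0.3970.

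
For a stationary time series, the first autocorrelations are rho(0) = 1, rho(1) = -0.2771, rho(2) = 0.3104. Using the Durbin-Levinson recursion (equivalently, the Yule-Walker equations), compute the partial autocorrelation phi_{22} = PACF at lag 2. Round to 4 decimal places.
\phi_{22} = 0.2530

The PACF at lag k is phi_{kk}, the last component of the solution
to the Yule-Walker system G_k phi = r_k where
  (G_k)_{ij} = rho(|i - j|), (r_k)_i = rho(i), i,j = 1..k.
Equivalently, Durbin-Levinson gives phi_{kk} iteratively:
  phi_{11} = rho(1)
  phi_{kk} = [rho(k) - sum_{j=1..k-1} phi_{k-1,j} rho(k-j)]
            / [1 - sum_{j=1..k-1} phi_{k-1,j} rho(j)],
  phi_{k,j} = phi_{k-1,j} - phi_{kk} phi_{k-1,k-j},  j = 1..k-1.
Step k = 1:
  phi_11 = rho(1) = -0.2771.
Step k = 2:
  phi_22 = [rho(2) - phi_11 rho(1)] / [1 - phi_11 rho(1)] = [0.3104 - (-0.2771)(-0.2771)] / [1 - (-0.2771)(-0.2771)]
         = 0.23361559 / 0.92321559 = 0.253.
Therefore phi_{22} = 0.2530.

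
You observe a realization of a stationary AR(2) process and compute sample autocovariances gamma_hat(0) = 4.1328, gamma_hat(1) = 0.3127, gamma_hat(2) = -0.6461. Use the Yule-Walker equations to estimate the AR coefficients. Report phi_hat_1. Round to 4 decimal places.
\hat\phi_{1} = 0.0880

The Yule-Walker equations for an AR(p) process read, in matrix form,
  Gamma_p phi = r_p,   with   (Gamma_p)_{ij} = gamma(|i - j|),
                       (r_p)_i = gamma(i),   i,j = 1..p.
Substitute the sample gammas (Toeplitz matrix and right-hand side of size 2):
  Gamma_p = [[4.1328, 0.3127], [0.3127, 4.1328]]
  r_p     = [0.3127, -0.6461]
Written out:
  4.1328 phi_1 + 0.3127 phi_2 = 0.3127
  0.3127 phi_1 + 4.1328 phi_2 = -0.6461
Solve by Cramer's rule:
  det = gamma(0)^2 - gamma(1)^2 = (4.1328)^2 - (0.3127)^2 = 17.08003584 - 0.09778129 = 16.98225455
  phi_hat_1 = [gamma(1) gamma(0) - gamma(1) gamma(2)] / det = [(0.3127)(4.1328) - (0.3127)(-0.6461)] / 16.98225455 = 1.49436203 / 16.98225455 = 0.088
  phi_hat_2 = [gamma(0) gamma(2) - gamma(1)^2] / det = [(4.1328)(-0.6461) - (0.3127)^2] / 16.98225455 = -2.76798337 / 16.98225455 = -0.163
So phi_hat = [0.0880, -0.1630].
Therefore phi_hat_1 = 0.0880.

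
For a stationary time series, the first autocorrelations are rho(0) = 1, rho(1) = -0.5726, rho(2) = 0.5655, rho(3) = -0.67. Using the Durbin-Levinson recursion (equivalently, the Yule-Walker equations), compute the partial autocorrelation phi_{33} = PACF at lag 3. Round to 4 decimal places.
\phi_{33} = -0.4391

The PACF at lag k is phi_{kk}, the last component of the solution
to the Yule-Walker system G_k phi = r_k where
  (G_k)_{ij} = rho(|i - j|), (r_k)_i = rho(i), i,j = 1..k.
Equivalently, Durbin-Levinson gives phi_{kk} iteratively:
  phi_{11} = rho(1)
  phi_{kk} = [rho(k) - sum_{j=1..k-1} phi_{k-1,j} rho(k-j)]
            / [1 - sum_{j=1..k-1} phi_{k-1,j} rho(j)],
  phi_{k,j} = phi_{k-1,j} - phi_{kk} phi_{k-1,k-j},  j = 1..k-1.
Step k = 1:
  phi_11 = rho(1) = -0.5726.
Step k = 2:
  phi_22 = [rho(2) - phi_11 rho(1)] / [1 - phi_11 rho(1)] = [0.5655 - (-0.5726)(-0.5726)] / [1 - (-0.5726)(-0.5726)]
         = 0.23762924 / 0.67212924 = 0.353547.
  Update: phi_21 = phi_11 - phi_22 phi_11 = -0.5726 - (0.353547)(-0.5726) = -0.370159.
Step k = 3:
  phi_33 = [rho(3) - phi_21 rho(2) - phi_22 rho(1)] / [1 - phi_21 rho(1) - phi_22 rho(2)]
    numerator   = -0.67 - (-0.370159)(0.5655) - (0.353547)(-0.5726) = -0.25823409
    denominator = 1 - (-0.370159)(-0.5726) - (0.353547)(0.5655) = 0.58811615
  phi_33 = -0.25823409 / 0.58811615 = -0.4391.
Therefore phi_{33} = -0.4391.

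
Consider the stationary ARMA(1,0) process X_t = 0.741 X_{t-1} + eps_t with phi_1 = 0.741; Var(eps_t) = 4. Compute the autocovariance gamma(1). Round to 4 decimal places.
\gamma(1) = 6.5732

Multiply the model equation by X_{t-k} and take expectations. With theta_0 = psi_0 = 1 and psi_j the MA(infinity) weights, this gives
  gamma(k) - sum_i phi_i gamma(k-i) = c_k,
  c_k = sigma^2 * sum_{j=k..q} theta_j psi_{j-k}   (c_k = 0 for k > q),
using gamma(-m) = gamma(m).
Pure AR (q = 0): c_0 = sigma^2 = 4, c_k = 0 for k >= 1.
Equations for k = 0 and k = 1 (AR order 1):
  gamma(0) = phi_1 gamma(1) + c_0
  gamma(1) = phi_1 gamma(0) + c_1
Substituting the second into the first: gamma(0) (1 - phi_1^2) = c_0 + phi_1 c_1, so
  gamma(0) = c_0 / (1 - phi_1^2) = 4 / (1 - (0.741)^2) = 4 / 0.450919 = 8.870773.
  gamma(1) = phi_1 gamma(0) = (0.741)(8.870773) = 6.573243.
Therefore gamma(1) = 6.5732 (to 4 decimal places).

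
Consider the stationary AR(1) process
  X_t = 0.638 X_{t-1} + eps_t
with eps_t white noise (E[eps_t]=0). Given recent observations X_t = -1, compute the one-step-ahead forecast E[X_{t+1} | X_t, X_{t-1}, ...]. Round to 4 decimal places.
E[X_{t+1} \mid \mathcal F_t] = -0.6380

For an AR(p) model X_t = c + sum_i phi_i X_{t-i} + eps_t, the
one-step-ahead conditional mean is
  E[X_{t+1} | X_t, ...] = c + sum_i phi_i X_{t+1-i}.
Substitute known values:
  E[X_{t+1} | ...] = (0.638) * (-1)
                   = -0.6380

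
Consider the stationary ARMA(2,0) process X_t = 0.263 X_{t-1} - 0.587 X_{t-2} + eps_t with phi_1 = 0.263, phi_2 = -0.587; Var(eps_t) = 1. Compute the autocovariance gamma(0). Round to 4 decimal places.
\gamma(0) = 1.5688

Multiply the model equation by X_{t-k} and take expectations. With theta_0 = psi_0 = 1 and psi_j the MA(infinity) weights, this gives
  gamma(k) - sum_i phi_i gamma(k-i) = c_k,
  c_k = sigma^2 * sum_{j=k..q} theta_j psi_{j-k}   (c_k = 0 for k > q),
using gamma(-m) = gamma(m).
Pure AR (q = 0): c_0 = sigma^2 = 1, c_k = 0 for k >= 1.
Equations for k = 0, 1, 2 (AR order 2, c_2 = 0):
  (E0) gamma(0) = phi_1 gamma(1) + phi_2 gamma(2) + c_0
  (E1) gamma(1) = phi_1 gamma(0) + phi_2 gamma(1) + c_1
  (E2) gamma(2) = phi_1 gamma(1) + phi_2 gamma(0)
From (E1): gamma(1) = A gamma(0) + B with
  A = phi_1 / (1 - phi_2) = 0.263 / 1.587 = 0.165721,   B = c_1 / (1 - phi_2) = 0 / 1.587 = 0.
Insert (E2) into (E0): gamma(0) (1 - phi_2^2) = phi_1 (1 + phi_2) gamma(1) + c_0.
  phi_1 (1 + phi_2) = (0.263)(0.413) = 0.108619,   1 - phi_2^2 = 0.655431.
Replace gamma(1) by A gamma(0) + B and collect gamma(0):
  gamma(0) [0.655431 - (0.108619)(0.165721)] = c_0 = 1
  gamma(0) * 0.63743 = 1
  gamma(0) = 1 / 0.63743 = 1.568798.
Therefore gamma(0) = 1.5688 (to 4 decimal places).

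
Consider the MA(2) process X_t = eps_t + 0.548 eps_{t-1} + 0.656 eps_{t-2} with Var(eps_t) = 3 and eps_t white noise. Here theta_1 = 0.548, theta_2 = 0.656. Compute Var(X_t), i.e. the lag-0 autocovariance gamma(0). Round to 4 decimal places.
\gamma(0) = 5.1919

For an MA(q) process X_t = eps_t + sum_i theta_i eps_{t-i} with
Var(eps_t) = sigma^2, the variance is
  gamma(0) = sigma^2 * (1 + sum_i theta_i^2).
  sum_i theta_i^2 = (0.548)^2 + (0.656)^2 = 0.300304 + 0.430336 = 0.73064.
  gamma(0) = 3 * (1 + 0.73064) = 3 * 1.73064 = 5.19192, which rounds to 5.1919.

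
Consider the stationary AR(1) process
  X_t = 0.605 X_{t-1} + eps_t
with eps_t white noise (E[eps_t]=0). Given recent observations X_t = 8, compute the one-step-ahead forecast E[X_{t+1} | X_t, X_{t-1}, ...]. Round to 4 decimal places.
E[X_{t+1} \mid \mathcal F_t] = 4.8400

For an AR(p) model X_t = c + sum_i phi_i X_{t-i} + eps_t, the
one-step-ahead conditional mean is
  E[X_{t+1} | X_t, ...] = c + sum_i phi_i X_{t+1-i}.
Substitute known values:
  E[X_{t+1} | ...] = (0.605) * (8)
                   = 4.8400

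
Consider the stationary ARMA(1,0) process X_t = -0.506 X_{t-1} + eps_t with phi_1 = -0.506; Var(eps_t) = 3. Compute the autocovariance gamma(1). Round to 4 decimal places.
\gamma(1) = -2.0404

Multiply the model equation by X_{t-k} and take expectations. With theta_0 = psi_0 = 1 and psi_j the MA(infinity) weights, this gives
  gamma(k) - sum_i phi_i gamma(k-i) = c_k,
  c_k = sigma^2 * sum_{j=k..q} theta_j psi_{j-k}   (c_k = 0 for k > q),
using gamma(-m) = gamma(m).
Pure AR (q = 0): c_0 = sigma^2 = 3, c_k = 0 for k >= 1.
Equations for k = 0 and k = 1 (AR order 1):
  gamma(0) = phi_1 gamma(1) + c_0
  gamma(1) = phi_1 gamma(0) + c_1
Substituting the second into the first: gamma(0) (1 - phi_1^2) = c_0 + phi_1 c_1, so
  gamma(0) = c_0 / (1 - phi_1^2) = 3 / (1 - (-0.506)^2) = 3 / 0.743964 = 4.032453.
  gamma(1) = phi_1 gamma(0) = (-0.506)(4.032453) = -2.040421.
Therefore gamma(1) = -2.0404 (to 4 decimal places).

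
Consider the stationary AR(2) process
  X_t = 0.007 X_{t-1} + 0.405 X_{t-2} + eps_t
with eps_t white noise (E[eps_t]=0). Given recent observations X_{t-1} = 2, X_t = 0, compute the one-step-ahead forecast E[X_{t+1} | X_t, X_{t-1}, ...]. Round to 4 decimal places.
E[X_{t+1} \mid \mathcal F_t] = 0.8100

For an AR(p) model X_t = c + sum_i phi_i X_{t-i} + eps_t, the
one-step-ahead conditional mean is
  E[X_{t+1} | X_t, ...] = c + sum_i phi_i X_{t+1-i}.
Substitute known values:
  E[X_{t+1} | ...] = (0.007) * (0) + (0.405) * (2)
                   = 0.8100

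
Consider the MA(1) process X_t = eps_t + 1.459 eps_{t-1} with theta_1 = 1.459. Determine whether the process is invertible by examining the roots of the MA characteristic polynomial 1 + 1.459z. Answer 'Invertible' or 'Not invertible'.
\text{Not invertible}

The MA(q) characteristic polynomial is P(z) = 1 + 1.459z.
Invertibility requires all roots to lie outside the unit circle, i.e. |z| > 1 for every root.
This is linear in z: 1 + (1.459) z = 0  =>  z = -1/(1.459) = -0.685401,  |z| = 0.685401.
Moduli of all roots: 0.6854.
All moduli strictly greater than 1? No.
Verdict: Not invertible.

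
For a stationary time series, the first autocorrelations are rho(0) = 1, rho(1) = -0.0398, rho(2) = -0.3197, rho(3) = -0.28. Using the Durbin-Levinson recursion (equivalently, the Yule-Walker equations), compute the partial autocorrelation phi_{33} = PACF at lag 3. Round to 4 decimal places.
\phi_{33} = -0.3459

The PACF at lag k is phi_{kk}, the last component of the solution
to the Yule-Walker system G_k phi = r_k where
  (G_k)_{ij} = rho(|i - j|), (r_k)_i = rho(i), i,j = 1..k.
Equivalently, Durbin-Levinson gives phi_{kk} iteratively:
  phi_{11} = rho(1)
  phi_{kk} = [rho(k) - sum_{j=1..k-1} phi_{k-1,j} rho(k-j)]
            / [1 - sum_{j=1..k-1} phi_{k-1,j} rho(j)],
  phi_{k,j} = phi_{k-1,j} - phi_{kk} phi_{k-1,k-j},  j = 1..k-1.
Step k = 1:
  phi_11 = rho(1) = -0.0398.
Step k = 2:
  phi_22 = [rho(2) - phi_11 rho(1)] / [1 - phi_11 rho(1)] = [-0.3197 - (-0.0398)(-0.0398)] / [1 - (-0.0398)(-0.0398)]
         = -0.32128404 / 0.99841596 = -0.321794.
  Update: phi_21 = phi_11 - phi_22 phi_11 = -0.0398 - (-0.321794)(-0.0398) = -0.052607.
Step k = 3:
  phi_33 = [rho(3) - phi_21 rho(2) - phi_22 rho(1)] / [1 - phi_21 rho(1) - phi_22 rho(2)]
    numerator   = -0.28 - (-0.052607)(-0.3197) - (-0.321794)(-0.0398) = -0.30962598
    denominator = 1 - (-0.052607)(-0.0398) - (-0.321794)(-0.3197) = 0.89502876
  phi_33 = -0.30962598 / 0.89502876 = -0.3459.
Therefore phi_{33} = -0.3459.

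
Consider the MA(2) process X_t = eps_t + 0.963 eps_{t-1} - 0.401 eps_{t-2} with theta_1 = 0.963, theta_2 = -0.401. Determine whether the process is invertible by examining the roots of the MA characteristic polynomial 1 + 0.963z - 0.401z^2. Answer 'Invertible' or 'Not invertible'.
\text{Not invertible}

The MA(q) characteristic polynomial is P(z) = 1 + 0.963z - 0.401z^2.
Invertibility requires all roots to lie outside the unit circle, i.e. |z| > 1 for every root.
Set 1 + (0.963) z + (-0.401) z^2 = 0, i.e. a z^2 + b z + c = 0 with a = -0.401, b = 0.963, c = 1.
Discriminant D = b^2 - 4ac = (0.963)^2 - 4*(-0.401)*1 = 0.927369 - (-1.604) = 2.531369.
D >= 0, so the roots are real: z = (-b +/- sqrt(D)) / (2a) = (-0.963 +/- 1.591028) / (-0.802).
  z_1 = (-0.963 + 1.591028) / (-0.802) = -0.7831,   |z_1| = 0.7831.
  z_2 = (-0.963 - 1.591028) / (-0.802) = 3.1846,   |z_2| = 3.1846.
Moduli of all roots: 0.7831, 3.1846.
All moduli strictly greater than 1? No.
Verdict: Not invertible.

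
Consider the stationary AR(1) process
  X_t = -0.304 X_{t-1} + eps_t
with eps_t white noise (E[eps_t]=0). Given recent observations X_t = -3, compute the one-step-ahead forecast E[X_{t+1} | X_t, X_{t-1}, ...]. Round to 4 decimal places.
E[X_{t+1} \mid \mathcal F_t] = 0.9120

For an AR(p) model X_t = c + sum_i phi_i X_{t-i} + eps_t, the
one-step-ahead conditional mean is
  E[X_{t+1} | X_t, ...] = c + sum_i phi_i X_{t+1-i}.
Substitute known values:
  E[X_{t+1} | ...] = (-0.304) * (-3)
                   = 0.9120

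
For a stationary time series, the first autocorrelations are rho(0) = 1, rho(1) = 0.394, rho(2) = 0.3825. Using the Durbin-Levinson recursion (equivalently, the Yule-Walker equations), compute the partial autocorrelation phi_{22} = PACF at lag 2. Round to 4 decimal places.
\phi_{22} = 0.2690

The PACF at lag k is phi_{kk}, the last component of the solution
to the Yule-Walker system G_k phi = r_k where
  (G_k)_{ij} = rho(|i - j|), (r_k)_i = rho(i), i,j = 1..k.
Equivalently, Durbin-Levinson gives phi_{kk} iteratively:
  phi_{11} = rho(1)
  phi_{kk} = [rho(k) - sum_{j=1..k-1} phi_{k-1,j} rho(k-j)]
            / [1 - sum_{j=1..k-1} phi_{k-1,j} rho(j)],
  phi_{k,j} = phi_{k-1,j} - phi_{kk} phi_{k-1,k-j},  j = 1..k-1.
Step k = 1:
  phi_11 = rho(1) = 0.394.
Step k = 2:
  phi_22 = [rho(2) - phi_11 rho(1)] / [1 - phi_11 rho(1)] = [0.3825 - (0.394)(0.394)] / [1 - (0.394)(0.394)]
         = 0.227264 / 0.844764 = 0.269.
Therefore phi_{22} = 0.2690.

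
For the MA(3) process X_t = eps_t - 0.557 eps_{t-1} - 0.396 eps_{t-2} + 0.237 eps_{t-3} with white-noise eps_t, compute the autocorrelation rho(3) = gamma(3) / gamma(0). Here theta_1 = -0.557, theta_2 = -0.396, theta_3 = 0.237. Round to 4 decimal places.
\rho(3) = 0.1556

For an MA(q) process with theta_0 = 1, the autocovariance is
  gamma(k) = sigma^2 * sum_{i=0..q-k} theta_i * theta_{i+k},
and rho(k) = gamma(k) / gamma(0). Sigma^2 cancels.
  numerator   = (1)*(0.237) = 0.237.
  denominator = (1)^2 + (-0.557)^2 + (-0.396)^2 + (0.237)^2 = 1.523234.
  rho(3) = 0.237 / 1.523234 = 0.1556.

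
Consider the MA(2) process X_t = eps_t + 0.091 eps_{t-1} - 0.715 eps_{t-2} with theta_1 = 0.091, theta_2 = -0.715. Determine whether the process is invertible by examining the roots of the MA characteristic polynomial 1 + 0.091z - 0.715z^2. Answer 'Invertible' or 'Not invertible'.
\text{Invertible}

The MA(q) characteristic polynomial is P(z) = 1 + 0.091z - 0.715z^2.
Invertibility requires all roots to lie outside the unit circle, i.e. |z| > 1 for every root.
Set 1 + (0.091) z + (-0.715) z^2 = 0, i.e. a z^2 + b z + c = 0 with a = -0.715, b = 0.091, c = 1.
Discriminant D = b^2 - 4ac = (0.091)^2 - 4*(-0.715)*1 = 0.008281 - (-2.86) = 2.868281.
D >= 0, so the roots are real: z = (-b +/- sqrt(D)) / (2a) = (-0.091 +/- 1.6936) / (-1.43).
  z_1 = (-0.091 + 1.6936) / (-1.43) = -1.1207,   |z_1| = 1.1207.
  z_2 = (-0.091 - 1.6936) / (-1.43) = 1.248,   |z_2| = 1.248.
Moduli of all roots: 1.1207, 1.2480.
All moduli strictly greater than 1? Yes.
Verdict: Invertible.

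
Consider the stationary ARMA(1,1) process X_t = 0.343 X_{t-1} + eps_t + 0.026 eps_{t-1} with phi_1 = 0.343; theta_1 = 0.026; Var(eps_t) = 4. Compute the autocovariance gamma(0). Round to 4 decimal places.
\gamma(0) = 4.6173

Multiply the model equation by X_{t-k} and take expectations. With theta_0 = psi_0 = 1 and psi_j the MA(infinity) weights, this gives
  gamma(k) - sum_i phi_i gamma(k-i) = c_k,
  c_k = sigma^2 * sum_{j=k..q} theta_j psi_{j-k}   (c_k = 0 for k > q),
using gamma(-m) = gamma(m).
psi-weights needed (psi_j = theta_j + sum_i phi_i psi_{j-i}):
  psi_1 = theta_1 + phi_1 = 0.026 + (0.343) = 0.369
Right-hand sides:
  c_0 = sigma^2 (1 + theta_1 psi_1) = 4 * (1 + (0.026)(0.369)) = 4 * 1.009594 = 4.038376
  c_1 = sigma^2 theta_1 = 4 * (0.026) = 0.104
  c_2 = 0
Equations for k = 0 and k = 1 (AR order 1):
  gamma(0) = phi_1 gamma(1) + c_0
  gamma(1) = phi_1 gamma(0) + c_1
Substituting the second into the first: gamma(0) (1 - phi_1^2) = c_0 + phi_1 c_1, so
  gamma(0) = (c_0 + phi_1 c_1) / (1 - phi_1^2) = (4.038376 + (0.343)(0.104)) / (1 - (0.343)^2) = 4.074048 / 0.882351 = 4.617265.
Therefore gamma(0) = 4.6173 (to 4 decimal places).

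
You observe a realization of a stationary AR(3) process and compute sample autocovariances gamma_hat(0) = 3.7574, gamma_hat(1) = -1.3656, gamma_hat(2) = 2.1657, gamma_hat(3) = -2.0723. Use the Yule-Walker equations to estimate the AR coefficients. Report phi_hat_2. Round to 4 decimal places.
\hat\phi_{2} = 0.4390

The Yule-Walker equations for an AR(p) process read, in matrix form,
  Gamma_p phi = r_p,   with   (Gamma_p)_{ij} = gamma(|i - j|),
                       (r_p)_i = gamma(i),   i,j = 1..p.
Substitute the sample gammas (Toeplitz matrix and right-hand side of size 3):
  Gamma_p = [[3.7574, -1.3656, 2.1657], [-1.3656, 3.7574, -1.3656], [2.1657, -1.3656, 3.7574]]
  r_p     = [-1.3656, 2.1657, -2.0723]
Written out (R1..R3):
  (R1) 3.7574 phi_1 - 1.3656 phi_2 + 2.1657 phi_3 = -1.3656
  (R2) -1.3656 phi_1 + 3.7574 phi_2 - 1.3656 phi_3 = 2.1657
  (R3) 2.1657 phi_1 - 1.3656 phi_2 + 3.7574 phi_3 = -2.0723
Gaussian elimination:
  R2 <- R2 - (-1.3656/3.7574) R1 = R2 - (-0.363443) R1:  3.261083 phi_2 - 0.578492 phi_3 = 1.669383
  R3 <- R3 - (2.1657/3.7574) R1 = R3 - (0.576383) R1:  -0.578492 phi_2 + 2.509128 phi_3 = -1.285192
  R3 <- R3 - (-0.578492/3.261083) R2 = R3 - (-0.177393) R2:  2.406508 phi_3 = -0.989056
Back-substitution:
  phi_hat_3 = -0.989056 / 2.406508 = -0.410992
  phi_hat_2 = (1.669383 - (-0.578492)(-0.410992)) / 3.261083 = 0.439004
  phi_hat_1 = (-1.3656 - (-1.3656)(0.439004) - (2.1657)(-0.410992)) / 3.7574 = 0.032999
So phi_hat = [0.0330, 0.4390, -0.4110].
Therefore phi_hat_2 = 0.4390.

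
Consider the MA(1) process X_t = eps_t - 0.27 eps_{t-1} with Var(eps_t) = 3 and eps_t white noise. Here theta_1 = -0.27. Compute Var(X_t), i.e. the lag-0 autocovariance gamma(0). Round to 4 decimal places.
\gamma(0) = 3.2187

For an MA(q) process X_t = eps_t + sum_i theta_i eps_{t-i} with
Var(eps_t) = sigma^2, the variance is
  gamma(0) = sigma^2 * (1 + sum_i theta_i^2).
  sum_i theta_i^2 = (-0.27)^2 = 0.0729.
  gamma(0) = 3 * (1 + 0.0729) = 3 * 1.0729 = 3.2187.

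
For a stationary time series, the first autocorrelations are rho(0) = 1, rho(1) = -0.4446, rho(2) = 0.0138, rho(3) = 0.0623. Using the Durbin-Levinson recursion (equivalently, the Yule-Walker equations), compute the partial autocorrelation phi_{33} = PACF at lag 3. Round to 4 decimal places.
\phi_{33} = -0.0422

The PACF at lag k is phi_{kk}, the last component of the solution
to the Yule-Walker system G_k phi = r_k where
  (G_k)_{ij} = rho(|i - j|), (r_k)_i = rho(i), i,j = 1..k.
Equivalently, Durbin-Levinson gives phi_{kk} iteratively:
  phi_{11} = rho(1)
  phi_{kk} = [rho(k) - sum_{j=1..k-1} phi_{k-1,j} rho(k-j)]
            / [1 - sum_{j=1..k-1} phi_{k-1,j} rho(j)],
  phi_{k,j} = phi_{k-1,j} - phi_{kk} phi_{k-1,k-j},  j = 1..k-1.
Step k = 1:
  phi_11 = rho(1) = -0.4446.
Step k = 2:
  phi_22 = [rho(2) - phi_11 rho(1)] / [1 - phi_11 rho(1)] = [0.0138 - (-0.4446)(-0.4446)] / [1 - (-0.4446)(-0.4446)]
         = -0.18386916 / 0.80233084 = -0.229169.
  Update: phi_21 = phi_11 - phi_22 phi_11 = -0.4446 - (-0.229169)(-0.4446) = -0.546488.
Step k = 3:
  phi_33 = [rho(3) - phi_21 rho(2) - phi_22 rho(1)] / [1 - phi_21 rho(1) - phi_22 rho(2)]
    numerator   = 0.0623 - (-0.546488)(0.0138) - (-0.229169)(-0.4446) = -0.03204689
    denominator = 1 - (-0.546488)(-0.4446) - (-0.229169)(0.0138) = 0.76019377
  phi_33 = -0.03204689 / 0.76019377 = -0.0422.
Therefore phi_{33} = -0.0422.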